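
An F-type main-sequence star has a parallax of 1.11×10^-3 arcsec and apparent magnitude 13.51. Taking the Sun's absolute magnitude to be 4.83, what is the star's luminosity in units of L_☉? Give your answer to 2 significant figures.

L/L_☉ ≈ 2.7

d = 1/p = 1/1.11×10^-3″ = 900.9 pc
M = m − 5 log₁₀ d + 5 = 13.51 − 5·2.9547 + 5 = 3.737
M − M_☉ = 3.737 − 4.83 = -1.093
L/L_☉ = 10^(−0.4 × -1.093) = 2.737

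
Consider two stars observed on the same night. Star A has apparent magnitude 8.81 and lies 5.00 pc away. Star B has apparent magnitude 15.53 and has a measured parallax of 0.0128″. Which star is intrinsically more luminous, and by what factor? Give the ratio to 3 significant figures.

Star A is more luminous, by a factor of 2.00.

Star A: M = m − 5 log₁₀ d + 5 = 8.81 − 5·0.6990 + 5 = 10.315
Star B: d = 1/p = 1/0.0128″ = 78.12 pc
Star B: M = m − 5 log₁₀ d + 5 = 15.53 − 5·1.8928 + 5 = 11.066
ΔM = M_A − M_B = 10.315 − (11.066) = -0.751; smaller M is more luminous → Star A.
L ratio = 10^(0.4 |ΔM|) = 10^0.300 = 1.997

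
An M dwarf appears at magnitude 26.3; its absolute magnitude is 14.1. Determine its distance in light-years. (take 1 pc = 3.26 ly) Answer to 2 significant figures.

d ≈ 9000 ly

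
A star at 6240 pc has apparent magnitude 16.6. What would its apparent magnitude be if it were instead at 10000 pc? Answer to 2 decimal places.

m ≈ 17.62

Flux ∝ 1/d², so Δm = 5 log₁₀(d₂/d₁) = 5 log₁₀(10000/6240) = 1.024
m₂ = m₁ + Δm = 16.6 + (1.024) = 17.624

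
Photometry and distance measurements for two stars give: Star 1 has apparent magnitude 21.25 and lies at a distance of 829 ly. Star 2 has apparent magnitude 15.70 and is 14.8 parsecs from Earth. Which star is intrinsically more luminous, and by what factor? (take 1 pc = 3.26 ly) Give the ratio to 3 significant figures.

Star 1: d = 829 ly / 3.26 = 254.3 pc
Star 1: M = m − 5 log₁₀ d + 5 = 21.25 − 5·2.4053 + 5 = 14.223
Star 2: M = m − 5 log₁₀ d + 5 = 15.70 − 5·1.1703 + 5 = 14.849
ΔM = M_1 − M_2 = 14.223 − (14.849) = -0.625; smaller M is more luminous → Star 1.
L ratio = 10^(0.4 |ΔM|) = 10^0.250 = 1.779

Star 1 is more luminous, by a factor of 1.78.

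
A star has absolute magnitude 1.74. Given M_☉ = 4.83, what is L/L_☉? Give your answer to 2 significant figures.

L/L_☉ ≈ 17

M − M_☉ = 1.74 − 4.83 = -3.090
L/L_☉ = 10^(−0.4 (M − M_☉)) = 10^1.236 = 17.22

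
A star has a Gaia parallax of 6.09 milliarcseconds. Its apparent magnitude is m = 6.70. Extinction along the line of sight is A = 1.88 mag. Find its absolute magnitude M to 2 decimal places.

p = 6.09 mas = 6.09×10^-3″ → d = 1/p = 164.2 pc
5 log₁₀(d/10 pc) = 5 log₁₀(164.2) − 5 = 6.077
M = m − 5 log₁₀(d/10) − A = 6.70 − 6.077 − 1.88 = -1.257

M ≈ -1.26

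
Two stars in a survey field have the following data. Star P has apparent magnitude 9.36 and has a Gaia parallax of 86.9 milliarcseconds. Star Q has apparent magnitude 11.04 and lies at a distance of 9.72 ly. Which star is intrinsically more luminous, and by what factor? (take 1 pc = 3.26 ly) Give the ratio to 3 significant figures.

Star P: p = 86.9 mas = 0.0869″ → d = 1/p = 11.51 pc
Star P: M = m − 5 log₁₀ d + 5 = 9.36 − 5·1.0610 + 5 = 9.055
Star Q: d = 9.72 ly / 3.26 = 2.982 pc
Star Q: M = m − 5 log₁₀ d + 5 = 11.04 − 5·0.4744 + 5 = 13.668
ΔM = M_P − M_Q = 9.055 − (13.668) = -4.613; smaller M is more luminous → Star P.
L ratio = 10^(0.4 |ΔM|) = 10^1.845 = 69.99

Star P is more luminous, by a factor of 70.0.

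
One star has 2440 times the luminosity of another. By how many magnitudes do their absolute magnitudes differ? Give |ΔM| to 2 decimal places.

Pogson: ΔM = −2.5 log₁₀(ratio) = −2.5 log₁₀(2440) = −2.5 × 3.3874 = -8.468

|ΔM| ≈ 8.47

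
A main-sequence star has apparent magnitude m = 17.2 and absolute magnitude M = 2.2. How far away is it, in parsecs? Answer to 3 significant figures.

d ≈ 10000 pc

μ = m − M = 15.000
m − M = 5 log₁₀ d − 5
log₁₀ d = (m − M)/5 + 1 = 4.0000
d = 10^4.0000 = 10000 pc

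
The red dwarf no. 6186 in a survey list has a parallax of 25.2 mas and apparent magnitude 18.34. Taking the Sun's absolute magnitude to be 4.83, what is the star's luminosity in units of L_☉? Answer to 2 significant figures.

d = 1/p = 1000/25.2 mas = 39.68 pc
M = m − 5 log₁₀ d + 5 = 18.34 − 5·1.5986 + 5 = 15.347
M − M_☉ = 15.347 − 4.83 = 10.517
L/L_☉ = 10^(−0.4 × 10.517) = 6.212×10^-5

L/L_☉ ≈ 6.2×10^-5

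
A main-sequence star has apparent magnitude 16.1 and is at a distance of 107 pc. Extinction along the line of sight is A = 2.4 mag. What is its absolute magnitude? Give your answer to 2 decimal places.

5 log₁₀(d/10 pc) = 5 log₁₀(107.0) − 5 = 5.147
M = m − 5 log₁₀(d/10) − A = 16.1 − 5.147 − 2.4 = 8.553

M ≈ 8.55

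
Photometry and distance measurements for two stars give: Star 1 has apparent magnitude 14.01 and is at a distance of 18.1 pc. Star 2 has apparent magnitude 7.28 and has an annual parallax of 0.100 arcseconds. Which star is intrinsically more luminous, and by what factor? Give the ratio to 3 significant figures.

Star 1: M = m − 5 log₁₀ d + 5 = 14.01 − 5·1.2577 + 5 = 12.722
Star 2: d = 1/p = 1/0.100″ = 10.00 pc
Star 2: M = m − 5 log₁₀ d + 5 = 7.28 − 5·1.0000 + 5 = 7.280
ΔM = M_1 − M_2 = 12.722 − (7.280) = 5.442; smaller M is more luminous → Star 2.
L ratio = 10^(0.4 |ΔM|) = 10^2.177 = 150.2

Star 2 is more luminous, by a factor of 150.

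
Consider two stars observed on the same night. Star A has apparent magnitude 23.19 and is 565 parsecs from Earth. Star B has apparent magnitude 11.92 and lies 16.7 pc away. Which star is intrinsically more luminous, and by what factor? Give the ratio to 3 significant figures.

Star B is more luminous, by a factor of 28.1.

Star A: M = m − 5 log₁₀ d + 5 = 23.19 − 5·2.7520 + 5 = 14.430
Star B: M = m − 5 log₁₀ d + 5 = 11.92 − 5·1.2227 + 5 = 10.806
ΔM = M_A − M_B = 14.430 − (10.806) = 3.623; smaller M is more luminous → Star B.
L ratio = 10^(0.4 |ΔM|) = 10^1.449 = 28.14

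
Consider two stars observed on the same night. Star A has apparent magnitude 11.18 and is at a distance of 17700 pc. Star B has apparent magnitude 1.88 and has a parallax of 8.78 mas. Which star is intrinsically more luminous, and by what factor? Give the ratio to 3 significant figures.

Star A is more luminous, by a factor of 4.60.

Star A: M = m − 5 log₁₀ d + 5 = 11.18 − 5·4.2480 + 5 = -5.060
Star B: p = 8.78 mas = 8.78×10^-3″ → d = 1/p = 113.9 pc
Star B: M = m − 5 log₁₀ d + 5 = 1.88 − 5·2.0565 + 5 = -3.403
ΔM = M_A − M_B = -5.060 − (-3.403) = -1.657; smaller M is more luminous → Star A.
L ratio = 10^(0.4 |ΔM|) = 10^0.663 = 4.602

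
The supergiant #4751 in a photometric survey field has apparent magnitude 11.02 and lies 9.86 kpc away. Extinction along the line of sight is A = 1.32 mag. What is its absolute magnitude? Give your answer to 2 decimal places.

M ≈ -5.27

d = 9.86 kpc = 9860 pc
5 log₁₀(d/10 pc) = 5 log₁₀(9860) − 5 = 14.969
M = m − 5 log₁₀(d/10) − A = 11.02 − 14.969 − 1.32 = -5.269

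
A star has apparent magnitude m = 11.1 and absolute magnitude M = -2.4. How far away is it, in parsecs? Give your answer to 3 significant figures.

d ≈ 5010 pc

μ = m − M = 13.500
m − M = 5 log₁₀ d − 5
log₁₀ d = (m − M)/5 + 1 = 3.7000
d = 10^3.7000 = 5012 pc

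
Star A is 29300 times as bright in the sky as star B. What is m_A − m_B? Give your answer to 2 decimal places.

Pogson: Δm = −2.5 log₁₀(ratio) = −2.5 log₁₀(29300) = −2.5 × 4.4669 = -11.167
Star A is brighter, so it has the smaller magnitude: the difference is negative.

m_A − m_B ≈ -11.17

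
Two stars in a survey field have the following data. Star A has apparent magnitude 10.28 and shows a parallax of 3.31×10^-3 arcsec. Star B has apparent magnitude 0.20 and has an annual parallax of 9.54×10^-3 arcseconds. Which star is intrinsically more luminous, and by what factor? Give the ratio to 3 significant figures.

Star B is more luminous, by a factor of 1300.

Star A: d = 1/p = 1/3.31×10^-3″ = 302.1 pc
Star A: M = m − 5 log₁₀ d + 5 = 10.28 − 5·2.4802 + 5 = 2.879
Star B: d = 1/p = 1/9.54×10^-3″ = 104.8 pc
Star B: M = m − 5 log₁₀ d + 5 = 0.20 − 5·2.0205 + 5 = -4.902
ΔM = M_A − M_B = 2.879 − (-4.902) = 7.781; smaller M is more luminous → Star B.
L ratio = 10^(0.4 |ΔM|) = 10^3.113 = 1296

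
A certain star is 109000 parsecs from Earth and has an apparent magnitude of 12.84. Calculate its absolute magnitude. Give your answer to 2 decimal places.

5 log₁₀(d/10 pc) = 5 log₁₀(109000) − 5 = 20.187
M = m − 5 log₁₀(d/10) = 12.84 − 20.187 = -7.347

M ≈ -7.35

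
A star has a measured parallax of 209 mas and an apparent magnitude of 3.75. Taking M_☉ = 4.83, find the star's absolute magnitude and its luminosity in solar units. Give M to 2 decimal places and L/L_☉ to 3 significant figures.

M ≈ 5.35; L/L_☉ ≈ 0.619

d = 1/p = 1000/209 mas = 4.785 pc
M = m − 5 log₁₀ d + 5 = 3.75 − 5·0.6799 + 5 = 5.351
M − M_☉ = 5.351 − 4.83 = 0.521
L/L_☉ = 10^(−0.4 × 0.521) = 0.6190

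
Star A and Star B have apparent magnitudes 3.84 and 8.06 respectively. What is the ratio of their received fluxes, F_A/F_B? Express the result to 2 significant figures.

F_A/F_B ≈ 49

Magnitude difference = -4.22
Flux ratio = 10^(−0.4 Δm) = 10^(−0.4 × -4.22) = 10^1.688 = 48.75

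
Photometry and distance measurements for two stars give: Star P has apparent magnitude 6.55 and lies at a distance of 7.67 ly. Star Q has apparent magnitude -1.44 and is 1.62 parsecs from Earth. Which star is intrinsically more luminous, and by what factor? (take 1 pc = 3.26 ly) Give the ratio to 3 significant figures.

Star Q is more luminous, by a factor of 745.

Star P: d = 7.67 ly / 3.26 = 2.353 pc
Star P: M = m − 5 log₁₀ d + 5 = 6.55 − 5·0.3716 + 5 = 9.692
Star Q: M = m − 5 log₁₀ d + 5 = -1.44 − 5·0.2095 + 5 = 2.512
ΔM = M_P − M_Q = 9.692 − (2.512) = 7.180; smaller M is more luminous → Star Q.
L ratio = 10^(0.4 |ΔM|) = 10^2.872 = 744.5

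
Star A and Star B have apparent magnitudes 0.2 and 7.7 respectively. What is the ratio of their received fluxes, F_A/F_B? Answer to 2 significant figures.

Magnitude difference = -7.5
Flux ratio = 10^(−0.4 Δm) = 10^(−0.4 × -7.5) = 10^3.000 = 1000

F_A/F_B ≈ 1000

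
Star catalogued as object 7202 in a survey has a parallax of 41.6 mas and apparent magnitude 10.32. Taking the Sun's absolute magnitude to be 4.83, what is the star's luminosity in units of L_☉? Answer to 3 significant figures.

L/L_☉ ≈ 0.0368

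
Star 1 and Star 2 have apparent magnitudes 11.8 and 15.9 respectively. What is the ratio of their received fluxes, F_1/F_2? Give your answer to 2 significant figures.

F_1/F_2 ≈ 44

Δm = 11.8 − (15.9) = -4.1
Flux ratio = 10^(−0.4 Δm) = 10^(−0.4 × -4.1) = 10^1.640 = 43.65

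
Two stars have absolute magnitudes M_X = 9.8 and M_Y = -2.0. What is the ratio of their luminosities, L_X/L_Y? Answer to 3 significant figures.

L_X/L_Y ≈ 1.91×10^-5

ΔM = M_X − M_Y = 11.8
L_X/L_Y = 10^(−0.4 ΔM) = 10^-4.720 = 1.905×10^-5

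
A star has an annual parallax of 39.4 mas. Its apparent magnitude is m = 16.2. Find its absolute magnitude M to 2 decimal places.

M ≈ 14.18

p = 39.4 mas = 0.0394″ → d = 1/p = 25.38 pc
5 log₁₀(d/10 pc) = 5 log₁₀(25.38) − 5 = 2.023
M = m − 5 log₁₀(d/10) = 16.2 − 2.023 = 14.177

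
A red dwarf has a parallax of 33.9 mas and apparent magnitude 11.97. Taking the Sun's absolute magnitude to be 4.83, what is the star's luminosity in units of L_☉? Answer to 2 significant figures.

L/L_☉ ≈ 0.012

d = 1/p = 1000/33.9 mas = 29.50 pc
M = m − 5 log₁₀ d + 5 = 11.97 − 5·1.4698 + 5 = 9.621
M − M_☉ = 9.621 − 4.83 = 4.791
L/L_☉ = 10^(−0.4 × 4.791) = 0.01212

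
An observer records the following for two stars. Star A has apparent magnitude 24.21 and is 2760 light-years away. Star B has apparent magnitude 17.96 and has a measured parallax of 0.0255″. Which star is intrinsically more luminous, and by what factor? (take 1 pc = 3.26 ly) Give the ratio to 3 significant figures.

Star A is more luminous, by a factor of 1.47.

Star A: d = 2760 ly / 3.26 = 846.6 pc
Star A: M = m − 5 log₁₀ d + 5 = 24.21 − 5·2.9277 + 5 = 14.572
Star B: d = 1/p = 1/0.0255″ = 39.22 pc
Star B: M = m − 5 log₁₀ d + 5 = 17.96 − 5·1.5935 + 5 = 14.993
ΔM = M_A − M_B = 14.572 − (14.993) = -0.421; smaller M is more luminous → Star A.
L ratio = 10^(0.4 |ΔM|) = 10^0.168 = 1.474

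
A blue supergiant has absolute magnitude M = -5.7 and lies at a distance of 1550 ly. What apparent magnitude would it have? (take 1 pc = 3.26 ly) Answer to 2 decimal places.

m ≈ 2.69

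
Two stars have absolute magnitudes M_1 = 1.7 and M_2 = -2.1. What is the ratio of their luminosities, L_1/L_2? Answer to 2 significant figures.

ΔM = M_1 − M_2 = 3.8
L_1/L_2 = 10^(−0.4 ΔM) = 10^-1.520 = 0.03020

L_1/L_2 ≈ 0.030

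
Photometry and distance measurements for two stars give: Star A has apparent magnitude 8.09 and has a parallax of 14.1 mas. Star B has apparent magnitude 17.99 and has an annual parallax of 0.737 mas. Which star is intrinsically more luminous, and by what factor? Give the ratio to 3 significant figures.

Star A is more luminous, by a factor of 24.9.

Star A: p = 14.1 mas = 0.0141″ → d = 1/p = 70.92 pc
Star A: M = m − 5 log₁₀ d + 5 = 8.09 − 5·1.8508 + 5 = 3.836
Star B: p = 0.737 mas = 7.37×10^-4″ → d = 1/p = 1357 pc
Star B: M = m − 5 log₁₀ d + 5 = 17.99 − 5·3.1325 + 5 = 7.327
ΔM = M_A − M_B = 3.836 − (7.327) = -3.491; smaller M is more luminous → Star A.
L ratio = 10^(0.4 |ΔM|) = 10^1.396 = 24.92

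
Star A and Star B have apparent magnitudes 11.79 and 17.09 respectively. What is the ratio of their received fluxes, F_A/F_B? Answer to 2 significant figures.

F_A/F_B ≈ 130

Magnitude difference = -5.30
Flux ratio = 10^(−0.4 Δm) = 10^(−0.4 × -5.30) = 10^2.120 = 131.8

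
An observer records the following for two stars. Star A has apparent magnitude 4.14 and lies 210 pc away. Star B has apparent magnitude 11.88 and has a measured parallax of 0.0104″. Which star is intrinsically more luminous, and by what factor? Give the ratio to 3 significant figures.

Star A is more luminous, by a factor of 5950.

Star A: M = m − 5 log₁₀ d + 5 = 4.14 − 5·2.3222 + 5 = -2.471
Star B: d = 1/p = 1/0.0104″ = 96.15 pc
Star B: M = m − 5 log₁₀ d + 5 = 11.88 − 5·1.9830 + 5 = 6.965
ΔM = M_A − M_B = -2.471 − (6.965) = -9.436; smaller M is more luminous → Star A.
L ratio = 10^(0.4 |ΔM|) = 10^3.775 = 5950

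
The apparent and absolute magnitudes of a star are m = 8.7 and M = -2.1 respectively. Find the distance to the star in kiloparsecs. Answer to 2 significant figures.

d ≈ 1.4 kpc

μ = m − M = 10.800
m − M = 5 log₁₀ d − 5
log₁₀ d = (m − M)/5 + 1 = 3.1600
d = 10^3.1600 = 1445 pc
= 1.445 kpc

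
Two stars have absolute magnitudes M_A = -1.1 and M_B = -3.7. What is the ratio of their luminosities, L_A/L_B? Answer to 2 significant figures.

ΔM = M_A − M_B = 2.6
L_A/L_B = 10^(−0.4 ΔM) = 10^-1.040 = 0.09120

L_A/L_B ≈ 0.091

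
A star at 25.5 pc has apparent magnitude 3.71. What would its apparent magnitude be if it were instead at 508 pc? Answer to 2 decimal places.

m ≈ 10.21

Flux ∝ 1/d², so Δm = 5 log₁₀(d₂/d₁) = 5 log₁₀(508/25.5) = 6.497
m₂ = m₁ + Δm = 3.71 + (6.497) = 10.207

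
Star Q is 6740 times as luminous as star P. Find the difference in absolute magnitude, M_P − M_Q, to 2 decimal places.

Pogson: ΔM = −2.5 log₁₀(ratio) = −2.5 log₁₀(6740) = −2.5 × 3.8287 = -9.572
Star Q is brighter so has the smaller magnitude: M_P − M_Q is positive.

M_P − M_Q ≈ 9.57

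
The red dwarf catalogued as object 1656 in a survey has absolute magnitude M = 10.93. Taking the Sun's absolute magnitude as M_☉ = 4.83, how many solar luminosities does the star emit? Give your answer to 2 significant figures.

M − M_☉ = 10.93 − 4.83 = 6.100
L/L_☉ = 10^(−0.4 (M − M_☉)) = 10^-2.440 = 3.631×10^-3

L/L_☉ ≈ 3.6×10^-3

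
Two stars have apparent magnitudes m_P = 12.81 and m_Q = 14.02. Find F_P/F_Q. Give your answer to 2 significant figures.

Magnitude difference = -1.21
Flux ratio = 10^(−0.4 Δm) = 10^(−0.4 × -1.21) = 10^0.484 = 3.048

F_P/F_Q ≈ 3.0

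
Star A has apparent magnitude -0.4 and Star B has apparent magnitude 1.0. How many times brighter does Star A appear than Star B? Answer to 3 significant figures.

Δm = -0.4 − (1.0) = -1.4
Flux ratio = 10^(−0.4 Δm) = 10^(−0.4 × -1.4) = 10^0.560 = 3.631

3.63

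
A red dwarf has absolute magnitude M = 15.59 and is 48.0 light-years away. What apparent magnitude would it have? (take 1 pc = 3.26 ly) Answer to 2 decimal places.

m ≈ 16.43

d = 48.0 ly / 3.26 = 14.72 pc
m = M + 5 log₁₀ d − 5 = 15.59 + 5·1.1680 − 5 = 16.430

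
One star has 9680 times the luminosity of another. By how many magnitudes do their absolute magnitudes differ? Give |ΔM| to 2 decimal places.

Pogson: ΔM = −2.5 log₁₀(ratio) = −2.5 log₁₀(9680) = −2.5 × 3.9859 = -9.965

|ΔM| ≈ 9.96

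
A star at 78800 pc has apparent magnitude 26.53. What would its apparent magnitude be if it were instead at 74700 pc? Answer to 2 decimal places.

Flux ∝ 1/d², so Δm = 5 log₁₀(d₂/d₁) = 5 log₁₀(74700/78800) = -0.116
m₂ = m₁ + Δm = 26.53 + (-0.116) = 26.414

m ≈ 26.41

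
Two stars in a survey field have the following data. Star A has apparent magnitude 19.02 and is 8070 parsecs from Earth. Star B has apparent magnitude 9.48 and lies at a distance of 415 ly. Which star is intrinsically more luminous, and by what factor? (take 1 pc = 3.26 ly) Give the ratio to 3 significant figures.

Star A: M = m − 5 log₁₀ d + 5 = 19.02 − 5·3.9069 + 5 = 4.486
Star B: d = 415 ly / 3.26 = 127.3 pc
Star B: M = m − 5 log₁₀ d + 5 = 9.48 − 5·2.1048 + 5 = 3.956
ΔM = M_A − M_B = 4.486 − (3.956) = 0.530; smaller M is more luminous → Star B.
L ratio = 10^(0.4 |ΔM|) = 10^0.212 = 1.629

Star B is more luminous, by a factor of 1.63.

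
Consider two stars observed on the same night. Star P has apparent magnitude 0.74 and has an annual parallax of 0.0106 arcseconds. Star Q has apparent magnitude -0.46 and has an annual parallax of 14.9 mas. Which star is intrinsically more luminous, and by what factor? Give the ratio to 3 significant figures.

Star P: d = 1/p = 1/0.0106″ = 94.34 pc
Star P: M = m − 5 log₁₀ d + 5 = 0.74 − 5·1.9747 + 5 = -4.133
Star Q: p = 14.9 mas = 0.0149″ → d = 1/p = 67.11 pc
Star Q: M = m − 5 log₁₀ d + 5 = -0.46 − 5·1.8268 + 5 = -4.594
ΔM = M_P − M_Q = -4.133 − (-4.594) = 0.461; smaller M is more luminous → Star Q.
L ratio = 10^(0.4 |ΔM|) = 10^0.184 = 1.528

Star Q is more luminous, by a factor of 1.53.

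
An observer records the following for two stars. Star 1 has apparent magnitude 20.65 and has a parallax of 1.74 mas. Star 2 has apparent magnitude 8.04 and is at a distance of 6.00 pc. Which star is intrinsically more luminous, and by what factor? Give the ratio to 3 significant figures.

Star 2 is more luminous, by a factor of 12.1.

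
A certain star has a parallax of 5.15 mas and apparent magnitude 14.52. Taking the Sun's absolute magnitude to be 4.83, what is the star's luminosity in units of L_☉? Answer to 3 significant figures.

d = 1/p = 1000/5.15 mas = 194.2 pc
M = m − 5 log₁₀ d + 5 = 14.52 − 5·2.2882 + 5 = 8.079
M − M_☉ = 8.079 − 4.83 = 3.249
L/L_☉ = 10^(−0.4 × 3.249) = 0.05016

L/L_☉ ≈ 0.0502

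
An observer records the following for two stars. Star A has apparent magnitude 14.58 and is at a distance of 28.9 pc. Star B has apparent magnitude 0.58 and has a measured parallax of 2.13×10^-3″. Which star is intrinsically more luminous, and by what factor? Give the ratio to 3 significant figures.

Star B is more luminous, by a factor of 1.05×10^8.

Star A: M = m − 5 log₁₀ d + 5 = 14.58 − 5·1.4609 + 5 = 12.276
Star B: d = 1/p = 1/2.13×10^-3″ = 469.5 pc
Star B: M = m − 5 log₁₀ d + 5 = 0.58 − 5·2.6716 + 5 = -7.778
ΔM = M_A − M_B = 12.276 − (-7.778) = 20.054; smaller M is more luminous → Star B.
L ratio = 10^(0.4 |ΔM|) = 10^8.021 = 1.051×10^8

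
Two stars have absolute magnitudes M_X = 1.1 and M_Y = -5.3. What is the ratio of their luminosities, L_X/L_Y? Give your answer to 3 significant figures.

ΔM = M_X − M_Y = 6.4
L_X/L_Y = 10^(−0.4 ΔM) = 10^-2.560 = 2.754×10^-3

L_X/L_Y ≈ 2.75×10^-3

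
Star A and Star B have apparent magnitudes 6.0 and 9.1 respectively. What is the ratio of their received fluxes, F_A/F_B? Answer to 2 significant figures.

F_A/F_B ≈ 17

Δm = 6.0 − (9.1) = -3.1
Flux ratio = 10^(−0.4 Δm) = 10^(−0.4 × -3.1) = 10^1.240 = 17.38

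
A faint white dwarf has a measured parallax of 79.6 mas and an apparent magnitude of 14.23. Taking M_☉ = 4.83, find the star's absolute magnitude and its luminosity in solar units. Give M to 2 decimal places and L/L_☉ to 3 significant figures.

d = 1/p = 1000/79.6 mas = 12.56 pc
M = m − 5 log₁₀ d + 5 = 14.23 − 5·1.0991 + 5 = 13.735
M − M_☉ = 13.735 − 4.83 = 8.905
L/L_☉ = 10^(−0.4 × 8.905) = 2.743×10^-4

M ≈ 13.73; L/L_☉ ≈ 2.74×10^-4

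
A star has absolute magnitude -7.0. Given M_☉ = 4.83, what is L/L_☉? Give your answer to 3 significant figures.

M − M_☉ = -7.0 − 4.83 = -11.830
L/L_☉ = 10^(−0.4 (M − M_☉)) = 10^4.732 = 53950

L/L_☉ ≈ 54000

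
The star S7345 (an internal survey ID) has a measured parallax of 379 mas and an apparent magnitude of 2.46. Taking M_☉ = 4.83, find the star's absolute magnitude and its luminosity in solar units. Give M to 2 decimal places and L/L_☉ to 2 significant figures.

M ≈ 5.35; L/L_☉ ≈ 0.62

d = 1/p = 1000/379 mas = 2.639 pc
M = m − 5 log₁₀ d + 5 = 2.46 − 5·0.4214 + 5 = 5.353
M − M_☉ = 5.353 − 4.83 = 0.523
L/L_☉ = 10^(−0.4 × 0.523) = 0.6176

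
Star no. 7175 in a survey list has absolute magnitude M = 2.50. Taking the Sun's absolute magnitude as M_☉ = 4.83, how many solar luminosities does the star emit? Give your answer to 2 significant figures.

L/L_☉ ≈ 8.6

M − M_☉ = 2.50 − 4.83 = -2.330
L/L_☉ = 10^(−0.4 (M − M_☉)) = 10^0.932 = 8.551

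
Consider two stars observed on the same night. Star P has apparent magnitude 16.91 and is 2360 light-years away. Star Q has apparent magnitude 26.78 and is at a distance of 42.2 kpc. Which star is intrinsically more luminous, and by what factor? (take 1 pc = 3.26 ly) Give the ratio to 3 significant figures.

Star P: d = 2360 ly / 3.26 = 723.9 pc
Star P: M = m − 5 log₁₀ d + 5 = 16.91 − 5·2.8597 + 5 = 7.612
Star Q: d = 42.2 kpc = 42200 pc
Star Q: M = m − 5 log₁₀ d + 5 = 26.78 − 5·4.6253 + 5 = 8.653
ΔM = M_P − M_Q = 7.612 − (8.653) = -1.042; smaller M is more luminous → Star P.
L ratio = 10^(0.4 |ΔM|) = 10^0.417 = 2.611

Star P is more luminous, by a factor of 2.61.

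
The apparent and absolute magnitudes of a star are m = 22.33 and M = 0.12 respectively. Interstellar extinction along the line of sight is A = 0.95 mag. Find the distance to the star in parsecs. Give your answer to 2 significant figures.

d ≈ 180000 pc

m − M = 5 log₁₀(d/10 pc) + A  ⇒  22.33 − (0.12) − 0.95 = 5 log₁₀(d/10)
21.260 = 5 log₁₀(d/10)
log₁₀ d = (m − M − A)/5 + 1 = 5.2520
d = 10^5.2520 = 178600 pc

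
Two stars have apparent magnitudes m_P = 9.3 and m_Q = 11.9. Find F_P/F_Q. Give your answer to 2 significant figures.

Magnitude difference = -2.6
Flux ratio = 10^(−0.4 Δm) = 10^(−0.4 × -2.6) = 10^1.040 = 10.96

F_P/F_Q ≈ 11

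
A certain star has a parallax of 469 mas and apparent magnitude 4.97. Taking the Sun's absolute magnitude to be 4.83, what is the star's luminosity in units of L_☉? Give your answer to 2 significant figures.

L/L_☉ ≈ 0.040

d = 1/p = 1000/469 mas = 2.132 pc
M = m − 5 log₁₀ d + 5 = 4.97 − 5·0.3288 + 5 = 8.326
M − M_☉ = 8.326 − 4.83 = 3.496
L/L_☉ = 10^(−0.4 × 3.496) = 0.03996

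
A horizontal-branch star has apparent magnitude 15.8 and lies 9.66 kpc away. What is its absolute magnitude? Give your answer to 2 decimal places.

M ≈ 0.88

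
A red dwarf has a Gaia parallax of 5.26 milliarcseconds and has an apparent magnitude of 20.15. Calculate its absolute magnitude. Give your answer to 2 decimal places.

M ≈ 13.75

p = 5.26 mas = 5.26×10^-3″ → d = 1/p = 190.1 pc
5 log₁₀(d/10 pc) = 5 log₁₀(190.1) − 5 = 6.395
M = m − 5 log₁₀(d/10) = 20.15 − 6.395 = 13.755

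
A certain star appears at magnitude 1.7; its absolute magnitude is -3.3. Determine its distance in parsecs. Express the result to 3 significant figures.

μ = m − M = 5.000
m − M = 5 log₁₀ d − 5
log₁₀ d = (m − M)/5 + 1 = 2.0000
d = 10^2.0000 = 100.0 pc

d ≈ 100 pc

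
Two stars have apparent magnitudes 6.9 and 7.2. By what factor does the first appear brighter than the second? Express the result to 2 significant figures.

Magnitude difference = -0.3
Flux ratio = 10^(−0.4 Δm) = 10^(−0.4 × -0.3) = 10^0.120 = 1.318

1.3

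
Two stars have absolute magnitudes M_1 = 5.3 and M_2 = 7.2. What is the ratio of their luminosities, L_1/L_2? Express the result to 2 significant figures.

L_1/L_2 ≈ 5.8

ΔM = M_1 − M_2 = -1.9
L_1/L_2 = 10^(−0.4 ΔM) = 10^0.760 = 5.754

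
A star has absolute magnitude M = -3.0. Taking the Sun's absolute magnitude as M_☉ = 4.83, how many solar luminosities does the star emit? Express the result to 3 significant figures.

L/L_☉ ≈ 1360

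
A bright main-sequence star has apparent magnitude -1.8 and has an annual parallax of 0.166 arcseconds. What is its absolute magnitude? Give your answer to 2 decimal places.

M ≈ -0.70

d = 1/p = 1/0.166″ = 6.024 pc
5 log₁₀(d/10 pc) = 5 log₁₀(6.024) − 5 = -1.101
M = m − 5 log₁₀(d/10) = -1.8 + 1.101 = -0.699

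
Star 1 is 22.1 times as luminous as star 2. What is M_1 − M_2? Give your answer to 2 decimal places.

M_1 − M_2 ≈ -3.36

Pogson: ΔM = −2.5 log₁₀(ratio) = −2.5 log₁₀(22.1) = −2.5 × 1.3444 = -3.361
Star 1 is brighter, so it has the smaller magnitude: the difference is negative.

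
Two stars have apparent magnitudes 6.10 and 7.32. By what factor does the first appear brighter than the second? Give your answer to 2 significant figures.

Δm = 6.10 − (7.32) = -1.22
Flux ratio = 10^(−0.4 Δm) = 10^(−0.4 × -1.22) = 10^0.488 = 3.076

3.1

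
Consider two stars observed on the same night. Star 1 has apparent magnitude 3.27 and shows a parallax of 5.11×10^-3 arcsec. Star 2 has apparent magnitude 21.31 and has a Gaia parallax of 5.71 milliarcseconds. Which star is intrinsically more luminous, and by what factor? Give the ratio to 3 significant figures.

Star 1: d = 1/p = 1/5.11×10^-3″ = 195.7 pc
Star 1: M = m − 5 log₁₀ d + 5 = 3.27 − 5·2.2916 + 5 = -3.188
Star 2: p = 5.71 mas = 5.71×10^-3″ → d = 1/p = 175.1 pc
Star 2: M = m − 5 log₁₀ d + 5 = 21.31 − 5·2.2434 + 5 = 15.093
ΔM = M_1 − M_2 = -3.188 − (15.093) = -18.281; smaller M is more luminous → Star 1.
L ratio = 10^(0.4 |ΔM|) = 10^7.312 = 2.053×10^7

Star 1 is more luminous, by a factor of 2.05×10^7.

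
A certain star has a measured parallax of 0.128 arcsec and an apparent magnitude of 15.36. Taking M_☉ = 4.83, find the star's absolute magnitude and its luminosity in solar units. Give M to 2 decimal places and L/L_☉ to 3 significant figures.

M ≈ 15.90; L/L_☉ ≈ 3.75×10^-5

d = 1/p = 1/0.128″ = 7.812 pc
M = m − 5 log₁₀ d + 5 = 15.36 − 5·0.8928 + 5 = 15.896
M − M_☉ = 15.896 − 4.83 = 11.066
L/L_☉ = 10^(−0.4 × 11.066) = 3.746×10^-5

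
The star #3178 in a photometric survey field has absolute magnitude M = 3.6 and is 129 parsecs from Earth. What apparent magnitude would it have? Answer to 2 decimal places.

m = M + 5 log₁₀ d − 5 = 3.6 + 5·2.1106 − 5 = 9.153

m ≈ 9.15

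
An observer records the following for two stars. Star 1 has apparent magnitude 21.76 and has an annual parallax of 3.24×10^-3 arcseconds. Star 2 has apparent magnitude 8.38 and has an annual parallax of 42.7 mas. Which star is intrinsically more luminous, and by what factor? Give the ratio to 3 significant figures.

Star 1: d = 1/p = 1/3.24×10^-3″ = 308.6 pc
Star 1: M = m − 5 log₁₀ d + 5 = 21.76 − 5·2.4895 + 5 = 14.313
Star 2: p = 42.7 mas = 0.0427″ → d = 1/p = 23.42 pc
Star 2: M = m − 5 log₁₀ d + 5 = 8.38 − 5·1.3696 + 5 = 6.532
ΔM = M_1 − M_2 = 14.313 − (6.532) = 7.781; smaller M is more luminous → Star 2.
L ratio = 10^(0.4 |ΔM|) = 10^3.112 = 1295

Star 2 is more luminous, by a factor of 1290.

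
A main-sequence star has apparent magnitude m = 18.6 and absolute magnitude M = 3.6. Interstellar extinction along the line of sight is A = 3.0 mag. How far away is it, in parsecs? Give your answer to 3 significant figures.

m − M = 5 log₁₀(d/10 pc) + A  ⇒  18.6 − (3.6) − 3.0 = 5 log₁₀(d/10)
12.000 = 5 log₁₀(d/10)
log₁₀ d = (m − M − A)/5 + 1 = 3.4000
d = 10^3.4000 = 2512 pc

d ≈ 2510 pc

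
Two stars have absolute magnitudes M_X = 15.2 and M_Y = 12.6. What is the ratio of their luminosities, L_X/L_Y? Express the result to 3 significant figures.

L_X/L_Y ≈ 0.0912

ΔM = M_X − M_Y = 2.6
L_X/L_Y = 10^(−0.4 ΔM) = 10^-1.040 = 0.09120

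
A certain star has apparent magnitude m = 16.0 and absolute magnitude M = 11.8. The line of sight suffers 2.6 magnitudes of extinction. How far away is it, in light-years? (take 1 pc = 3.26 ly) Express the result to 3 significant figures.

d ≈ 68.1 ly

m − M = 5 log₁₀(d/10 pc) + A  ⇒  16.0 − (11.8) − 2.6 = 5 log₁₀(d/10)
1.600 = 5 log₁₀(d/10)
log₁₀ d = (m − M − A)/5 + 1 = 1.3200
d = 10^1.3200 = 20.89 pc
= 68.11 ly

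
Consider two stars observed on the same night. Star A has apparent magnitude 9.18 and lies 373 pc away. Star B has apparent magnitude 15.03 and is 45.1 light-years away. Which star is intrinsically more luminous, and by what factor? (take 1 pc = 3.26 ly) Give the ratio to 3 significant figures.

Star A: M = m − 5 log₁₀ d + 5 = 9.18 − 5·2.5717 + 5 = 1.321
Star B: d = 45.1 ly / 3.26 = 13.83 pc
Star B: M = m − 5 log₁₀ d + 5 = 15.03 − 5·1.1410 + 5 = 14.325
ΔM = M_A − M_B = 1.321 − (14.325) = -13.004; smaller M is more luminous → Star A.
L ratio = 10^(0.4 |ΔM|) = 10^5.201 = 159000

Star A is more luminous, by a factor of 159000.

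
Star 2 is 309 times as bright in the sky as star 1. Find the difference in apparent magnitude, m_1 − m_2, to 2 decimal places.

Pogson: Δm = −2.5 log₁₀(ratio) = −2.5 log₁₀(309) = −2.5 × 2.4900 = -6.225
Star 2 is brighter so has the smaller magnitude: m_1 − m_2 is positive.

m_1 − m_2 ≈ 6.22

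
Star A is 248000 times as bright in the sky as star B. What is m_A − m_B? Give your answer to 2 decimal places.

Pogson: Δm = −2.5 log₁₀(ratio) = −2.5 log₁₀(248000) = −2.5 × 5.3945 = -13.486
Star A is brighter, so it has the smaller magnitude: the difference is negative.

m_A − m_B ≈ -13.49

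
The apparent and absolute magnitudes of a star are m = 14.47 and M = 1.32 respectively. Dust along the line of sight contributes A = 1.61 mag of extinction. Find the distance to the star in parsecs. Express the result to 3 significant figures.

d ≈ 2030 pc

m − M = 5 log₁₀(d/10 pc) + A  ⇒  14.47 − (1.32) − 1.61 = 5 log₁₀(d/10)
11.540 = 5 log₁₀(d/10)
log₁₀ d = (m − M − A)/5 + 1 = 3.3080
d = 10^3.3080 = 2032 pc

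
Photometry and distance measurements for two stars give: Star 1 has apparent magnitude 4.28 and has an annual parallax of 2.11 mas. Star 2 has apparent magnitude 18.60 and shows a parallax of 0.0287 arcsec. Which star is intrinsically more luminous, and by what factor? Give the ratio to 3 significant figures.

Star 1: p = 2.11 mas = 2.11×10^-3″ → d = 1/p = 473.9 pc
Star 1: M = m − 5 log₁₀ d + 5 = 4.28 − 5·2.6757 + 5 = -4.099
Star 2: d = 1/p = 1/0.0287″ = 34.84 pc
Star 2: M = m − 5 log₁₀ d + 5 = 18.60 − 5·1.5421 + 5 = 15.889
ΔM = M_1 − M_2 = -4.099 − (15.889) = -19.988; smaller M is more luminous → Star 1.
L ratio = 10^(0.4 |ΔM|) = 10^7.995 = 9.890×10^7

Star 1 is more luminous, by a factor of 9.89×10^7.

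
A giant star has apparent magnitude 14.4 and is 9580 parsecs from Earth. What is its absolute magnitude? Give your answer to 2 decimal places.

5 log₁₀(d/10 pc) = 5 log₁₀(9580) − 5 = 14.907
M = m − 5 log₁₀(d/10) = 14.4 − 14.907 = -0.507

M ≈ -0.51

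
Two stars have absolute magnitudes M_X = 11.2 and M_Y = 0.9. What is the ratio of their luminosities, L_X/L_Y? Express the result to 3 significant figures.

L_X/L_Y ≈ 7.59×10^-5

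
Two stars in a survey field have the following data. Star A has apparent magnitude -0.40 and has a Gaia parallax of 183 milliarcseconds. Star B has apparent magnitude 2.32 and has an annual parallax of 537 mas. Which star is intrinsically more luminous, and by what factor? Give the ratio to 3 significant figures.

Star A is more luminous, by a factor of 105.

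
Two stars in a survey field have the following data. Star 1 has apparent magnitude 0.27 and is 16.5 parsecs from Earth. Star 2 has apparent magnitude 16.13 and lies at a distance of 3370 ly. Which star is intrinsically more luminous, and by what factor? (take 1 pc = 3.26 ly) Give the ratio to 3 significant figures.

Star 1: M = m − 5 log₁₀ d + 5 = 0.27 − 5·1.2175 + 5 = -0.817
Star 2: d = 3370 ly / 3.26 = 1034 pc
Star 2: M = m − 5 log₁₀ d + 5 = 16.13 − 5·3.0144 + 5 = 6.058
ΔM = M_1 − M_2 = -0.817 − (6.058) = -6.875; smaller M is more luminous → Star 1.
L ratio = 10^(0.4 |ΔM|) = 10^2.750 = 562.5

Star 1 is more luminous, by a factor of 563.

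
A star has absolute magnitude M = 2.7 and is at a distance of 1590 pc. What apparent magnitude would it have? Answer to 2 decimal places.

m = M + 5 log₁₀ d − 5 = 2.7 + 5·3.2014 − 5 = 13.707

m ≈ 13.71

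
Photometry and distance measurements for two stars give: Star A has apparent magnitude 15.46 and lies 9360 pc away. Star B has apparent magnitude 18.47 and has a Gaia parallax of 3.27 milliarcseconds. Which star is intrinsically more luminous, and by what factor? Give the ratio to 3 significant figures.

Star A is more luminous, by a factor of 15000.

Star A: M = m − 5 log₁₀ d + 5 = 15.46 − 5·3.9713 + 5 = 0.604
Star B: p = 3.27 mas = 3.27×10^-3″ → d = 1/p = 305.8 pc
Star B: M = m − 5 log₁₀ d + 5 = 18.47 − 5·2.4855 + 5 = 11.043
ΔM = M_A − M_B = 0.604 − (11.043) = -10.439; smaller M is more luminous → Star A.
L ratio = 10^(0.4 |ΔM|) = 10^4.176 = 14980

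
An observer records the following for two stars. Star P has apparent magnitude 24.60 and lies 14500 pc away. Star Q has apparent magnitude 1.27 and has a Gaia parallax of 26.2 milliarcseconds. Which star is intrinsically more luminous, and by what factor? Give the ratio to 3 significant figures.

Star Q is more luminous, by a factor of 14900.

Star P: M = m − 5 log₁₀ d + 5 = 24.60 − 5·4.1614 + 5 = 8.793
Star Q: p = 26.2 mas = 0.0262″ → d = 1/p = 38.17 pc
Star Q: M = m − 5 log₁₀ d + 5 = 1.27 − 5·1.5817 + 5 = -1.638
ΔM = M_P − M_Q = 8.793 − (-1.638) = 10.432; smaller M is more luminous → Star Q.
L ratio = 10^(0.4 |ΔM|) = 10^4.173 = 14880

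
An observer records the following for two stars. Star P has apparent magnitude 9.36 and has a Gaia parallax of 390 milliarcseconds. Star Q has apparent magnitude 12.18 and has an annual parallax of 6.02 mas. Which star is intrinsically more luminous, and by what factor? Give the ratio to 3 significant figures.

Star P: p = 390 mas = 0.390″ → d = 1/p = 2.564 pc
Star P: M = m − 5 log₁₀ d + 5 = 9.36 − 5·0.4089 + 5 = 12.315
Star Q: p = 6.02 mas = 6.02×10^-3″ → d = 1/p = 166.1 pc
Star Q: M = m − 5 log₁₀ d + 5 = 12.18 − 5·2.2204 + 5 = 6.078
ΔM = M_P − M_Q = 12.315 − (6.078) = 6.237; smaller M is more luminous → Star Q.
L ratio = 10^(0.4 |ΔM|) = 10^2.495 = 312.6

Star Q is more luminous, by a factor of 313.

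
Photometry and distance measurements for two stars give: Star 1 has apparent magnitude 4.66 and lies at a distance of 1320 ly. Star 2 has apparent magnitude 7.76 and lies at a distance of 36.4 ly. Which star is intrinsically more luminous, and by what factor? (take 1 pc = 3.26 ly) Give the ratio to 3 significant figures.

Star 1 is more luminous, by a factor of 22900.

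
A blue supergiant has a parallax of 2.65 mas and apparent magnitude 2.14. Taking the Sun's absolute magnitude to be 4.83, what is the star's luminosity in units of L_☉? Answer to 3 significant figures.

L/L_☉ ≈ 17000

d = 1/p = 1000/2.65 mas = 377.4 pc
M = m − 5 log₁₀ d + 5 = 2.14 − 5·2.5768 + 5 = -5.744
M − M_☉ = -5.744 − 4.83 = -10.574
L/L_☉ = 10^(−0.4 × -10.574) = 16960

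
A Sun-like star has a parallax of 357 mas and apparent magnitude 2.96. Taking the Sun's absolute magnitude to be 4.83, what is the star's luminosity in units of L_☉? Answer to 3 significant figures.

d = 1/p = 1000/357 mas = 2.801 pc
M = m − 5 log₁₀ d + 5 = 2.96 − 5·0.4473 + 5 = 5.723
M − M_☉ = 5.723 − 4.83 = 0.893
L/L_☉ = 10^(−0.4 × 0.893) = 0.4392

L/L_☉ ≈ 0.439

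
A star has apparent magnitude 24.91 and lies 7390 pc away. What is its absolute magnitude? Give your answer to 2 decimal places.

M ≈ 10.57

5 log₁₀(d/10 pc) = 5 log₁₀(7390) − 5 = 14.343
M = m − 5 log₁₀(d/10) = 24.91 − 14.343 = 10.567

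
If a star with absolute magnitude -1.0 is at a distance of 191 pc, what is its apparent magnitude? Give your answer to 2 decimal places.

m ≈ 5.41

m = M + 5 log₁₀ d − 5 = -1.0 + 5·2.2810 − 5 = 5.405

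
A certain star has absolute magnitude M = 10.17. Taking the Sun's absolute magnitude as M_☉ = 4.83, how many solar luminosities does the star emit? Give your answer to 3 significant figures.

M − M_☉ = 10.17 − 4.83 = 5.340
L/L_☉ = 10^(−0.4 (M − M_☉)) = 10^-2.136 = 7.311×10^-3

L/L_☉ ≈ 7.31×10^-3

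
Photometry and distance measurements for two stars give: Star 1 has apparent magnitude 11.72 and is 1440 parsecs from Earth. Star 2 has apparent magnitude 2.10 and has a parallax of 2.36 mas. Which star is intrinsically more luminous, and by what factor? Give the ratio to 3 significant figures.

Star 2 is more luminous, by a factor of 610.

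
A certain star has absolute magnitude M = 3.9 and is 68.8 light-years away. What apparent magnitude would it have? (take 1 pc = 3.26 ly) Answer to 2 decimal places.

d = 68.8 ly / 3.26 = 21.10 pc
m = M + 5 log₁₀ d − 5 = 3.9 + 5·1.3244 − 5 = 5.522

m ≈ 5.52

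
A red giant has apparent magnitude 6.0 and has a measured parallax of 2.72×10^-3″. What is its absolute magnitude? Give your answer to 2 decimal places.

d = 1/p = 1/2.72×10^-3″ = 367.6 pc
5 log₁₀(d/10 pc) = 5 log₁₀(367.6) − 5 = 7.827
M = m − 5 log₁₀(d/10) = 6.0 − 7.827 = -1.827

M ≈ -1.83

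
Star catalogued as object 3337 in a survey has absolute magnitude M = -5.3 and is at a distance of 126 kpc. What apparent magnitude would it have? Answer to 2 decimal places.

m ≈ 15.20

d = 126 kpc = 126000 pc
m = M + 5 log₁₀ d − 5 = -5.3 + 5·5.1004 − 5 = 15.202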